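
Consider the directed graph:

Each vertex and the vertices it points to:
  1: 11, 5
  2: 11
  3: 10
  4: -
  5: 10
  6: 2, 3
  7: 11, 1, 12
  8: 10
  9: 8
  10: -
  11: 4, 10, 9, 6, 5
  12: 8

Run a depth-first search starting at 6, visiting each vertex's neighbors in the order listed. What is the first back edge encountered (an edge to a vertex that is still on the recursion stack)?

DFS from 6 (visiting each vertex's neighbors in the order listed); mark gray on enter, black on exit:
6 gray
  2 gray
    11 gray
      4 gray
      4 black
      10 gray
      10 black
      9 gray
        8 gray
          8→10: 10 black — skip
        8 black
      9 black
      11→6: 6 is gray → back edge
First back edge: 11 → 6.

11->6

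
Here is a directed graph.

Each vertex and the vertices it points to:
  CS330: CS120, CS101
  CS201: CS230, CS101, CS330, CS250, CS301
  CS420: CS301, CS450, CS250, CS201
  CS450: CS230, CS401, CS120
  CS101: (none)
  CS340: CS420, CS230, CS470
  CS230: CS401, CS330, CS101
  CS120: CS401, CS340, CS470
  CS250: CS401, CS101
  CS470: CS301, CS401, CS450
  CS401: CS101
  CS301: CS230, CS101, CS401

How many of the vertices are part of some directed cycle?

A vertex is on a directed cycle iff it belongs to a strongly connected component of size ≥ 2 (or has a self-loop).
The vertices on cycles are {CS120, CS201, CS230, CS301, CS330, CS340, CS420, CS450, CS470} — 9 in total.

9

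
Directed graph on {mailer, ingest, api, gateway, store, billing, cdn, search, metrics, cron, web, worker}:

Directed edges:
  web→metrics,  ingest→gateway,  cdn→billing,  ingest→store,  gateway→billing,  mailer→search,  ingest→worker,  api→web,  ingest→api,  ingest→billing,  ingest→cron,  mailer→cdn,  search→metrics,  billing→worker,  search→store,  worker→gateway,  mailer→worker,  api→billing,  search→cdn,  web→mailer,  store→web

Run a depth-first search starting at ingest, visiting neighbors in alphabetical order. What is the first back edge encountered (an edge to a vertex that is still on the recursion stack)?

DFS from ingest (visiting neighbors in alphabetical order); mark gray on enter, black on exit:
ingest gray
  api gray
    billing gray
      worker gray
        gateway gray
          gateway→billing: billing is gray → back edge
First back edge: gateway → billing.

gateway→billing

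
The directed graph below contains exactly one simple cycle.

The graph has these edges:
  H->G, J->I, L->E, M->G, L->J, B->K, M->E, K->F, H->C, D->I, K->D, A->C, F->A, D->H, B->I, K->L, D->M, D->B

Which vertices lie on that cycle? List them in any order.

DFS with gray/black marking from K:
K gray
  F gray
    A gray
      C gray
      C black
    A black
  F black
  D gray
    I gray
    I black
    H gray
      G gray
      G black
      H→C: C black — skip
    H black
    M gray
      E gray
      E black
      M→G: G black — skip
    M black
    B gray
      B→K: K is gray → back edge
Back edge closes the cycle K → D → B → K; its vertices are {B, D, K}.

B, D, K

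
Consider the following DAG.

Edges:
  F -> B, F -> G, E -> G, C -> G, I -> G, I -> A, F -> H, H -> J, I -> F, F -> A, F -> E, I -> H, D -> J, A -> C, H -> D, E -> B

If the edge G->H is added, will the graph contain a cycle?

No

Adding G→H creates a cycle iff H can already reach G.
Explore from H: no path reaches G. The graph stays acyclic.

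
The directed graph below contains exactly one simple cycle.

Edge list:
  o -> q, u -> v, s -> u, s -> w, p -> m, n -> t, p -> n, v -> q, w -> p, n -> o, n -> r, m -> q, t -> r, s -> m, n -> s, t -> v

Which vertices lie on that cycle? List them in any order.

DFS with gray/black marking from n:
n gray
  o gray
    q gray
    q black
  o black
  t gray
    r gray
    r black
    v gray
      v→q: q black — skip
    v black
  t black
  s gray
    u gray
      u→v: v black — skip
    u black
    w gray
      p gray
        m gray
          m→q: q black — skip
        m black
        p→n: n is gray → back edge
Back edge closes the cycle n → s → w → p → n; its vertices are {n, p, s, w}.

n, p, s, w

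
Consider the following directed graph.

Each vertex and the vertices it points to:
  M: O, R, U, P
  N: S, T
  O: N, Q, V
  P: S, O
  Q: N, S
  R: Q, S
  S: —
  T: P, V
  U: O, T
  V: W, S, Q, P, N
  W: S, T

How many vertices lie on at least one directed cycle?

7

A vertex is on a directed cycle iff it belongs to a strongly connected component of size ≥ 2 (or has a self-loop).
The vertices on cycles are {N, O, P, Q, T, V, W} — 7 in total.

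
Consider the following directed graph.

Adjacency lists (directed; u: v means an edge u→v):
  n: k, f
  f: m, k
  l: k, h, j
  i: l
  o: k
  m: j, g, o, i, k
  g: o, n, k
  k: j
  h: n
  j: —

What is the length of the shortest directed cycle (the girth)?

For each vertex v, BFS finds the shortest path from v back to v.
The shortest such closed walk is m → g → n → f → m, length 4.

4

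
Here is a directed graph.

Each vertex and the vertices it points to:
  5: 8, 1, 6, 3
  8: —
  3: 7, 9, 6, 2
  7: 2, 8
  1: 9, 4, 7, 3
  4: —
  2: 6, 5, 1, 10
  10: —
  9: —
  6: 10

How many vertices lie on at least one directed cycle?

5

A vertex is on a directed cycle iff it belongs to a strongly connected component of size ≥ 2 (or has a self-loop).
The vertices on cycles are {1, 2, 3, 5, 7} — 5 in total.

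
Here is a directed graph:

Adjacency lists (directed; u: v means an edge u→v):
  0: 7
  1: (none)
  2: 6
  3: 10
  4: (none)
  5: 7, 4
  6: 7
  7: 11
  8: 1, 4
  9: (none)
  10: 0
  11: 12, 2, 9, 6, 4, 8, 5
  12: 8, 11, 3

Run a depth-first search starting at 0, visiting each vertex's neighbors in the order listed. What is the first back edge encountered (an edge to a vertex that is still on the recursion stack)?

12->11

DFS from 0 (visiting each vertex's neighbors in the order listed); mark gray on enter, black on exit:
0 gray
  7 gray
    11 gray
      12 gray
        8 gray
          1 gray
          1 black
          4 gray
          4 black
        8 black
        12→11: 11 is gray → back edge
First back edge: 12 → 11.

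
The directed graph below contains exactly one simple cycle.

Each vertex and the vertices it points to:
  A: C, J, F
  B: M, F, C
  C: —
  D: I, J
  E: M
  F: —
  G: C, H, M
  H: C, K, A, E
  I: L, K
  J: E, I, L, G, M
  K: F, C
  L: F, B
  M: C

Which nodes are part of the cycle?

DFS with gray/black marking from J:
J gray
  E gray
    M gray
      C gray
      C black
    M black
  E black
  I gray
    L gray
      F gray
      F black
      B gray
        B→M: M black — skip
        B→F: F black — skip
        B→C: C black — skip
      B black
    L black
    K gray
      K→F: F black — skip
      K→C: C black — skip
    K black
  I black
  J→L: L black — skip
  G gray
    G→C: C black — skip
    H gray
      H→C: C black — skip
      H→K: K black — skip
      A gray
        A→C: C black — skip
        A→J: J is gray → back edge
Back edge closes the cycle J → G → H → A → J; its vertices are {A, G, H, J}.

A, G, H, J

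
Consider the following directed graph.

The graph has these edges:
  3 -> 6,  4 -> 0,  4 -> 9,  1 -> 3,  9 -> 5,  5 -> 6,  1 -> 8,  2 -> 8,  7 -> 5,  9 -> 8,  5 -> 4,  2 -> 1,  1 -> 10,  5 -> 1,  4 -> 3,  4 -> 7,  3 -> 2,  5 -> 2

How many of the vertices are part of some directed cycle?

7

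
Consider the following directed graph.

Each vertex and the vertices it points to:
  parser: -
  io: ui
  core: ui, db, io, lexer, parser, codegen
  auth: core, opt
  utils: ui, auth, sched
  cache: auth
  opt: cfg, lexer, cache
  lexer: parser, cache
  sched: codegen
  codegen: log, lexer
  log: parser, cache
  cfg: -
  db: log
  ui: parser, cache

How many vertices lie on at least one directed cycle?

10

A vertex is on a directed cycle iff it belongs to a strongly connected component of size ≥ 2 (or has a self-loop).
The vertices on cycles are {db, io, ui, log, opt, auth, core, cache, lexer, codegen} — 10 in total.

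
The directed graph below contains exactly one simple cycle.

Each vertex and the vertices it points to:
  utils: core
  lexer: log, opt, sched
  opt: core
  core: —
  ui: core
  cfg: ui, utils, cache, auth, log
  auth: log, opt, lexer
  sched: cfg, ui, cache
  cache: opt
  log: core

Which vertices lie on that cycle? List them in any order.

DFS with gray/black marking from lexer:
lexer gray
  log gray
    core gray
    core black
  log black
  opt gray
    opt→core: core black — skip
  opt black
  sched gray
    cfg gray
      ui gray
        ui→core: core black — skip
      ui black
      utils gray
        utils→core: core black — skip
      utils black
      cache gray
        cache→opt: opt black — skip
      cache black
      auth gray
        auth→log: log black — skip
        auth→opt: opt black — skip
        auth→lexer: lexer is gray → back edge
Back edge closes the cycle lexer → sched → cfg → auth → lexer; its vertices are {cfg, auth, lexer, sched}.

cfg, auth, lexer, sched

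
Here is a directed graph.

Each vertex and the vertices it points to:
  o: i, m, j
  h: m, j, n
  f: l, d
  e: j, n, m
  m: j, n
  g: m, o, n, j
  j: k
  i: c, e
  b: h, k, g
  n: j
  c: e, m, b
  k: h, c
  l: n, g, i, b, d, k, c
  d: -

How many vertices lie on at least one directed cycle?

11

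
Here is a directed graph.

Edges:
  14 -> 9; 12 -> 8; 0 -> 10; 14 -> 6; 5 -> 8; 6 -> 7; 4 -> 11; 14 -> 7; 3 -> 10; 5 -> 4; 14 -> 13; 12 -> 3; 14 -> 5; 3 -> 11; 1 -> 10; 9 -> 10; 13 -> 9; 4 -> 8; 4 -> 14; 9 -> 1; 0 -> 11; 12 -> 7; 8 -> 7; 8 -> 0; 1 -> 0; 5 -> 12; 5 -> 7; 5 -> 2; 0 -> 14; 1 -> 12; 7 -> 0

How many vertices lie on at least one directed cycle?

A vertex is on a directed cycle iff it belongs to a strongly connected component of size ≥ 2 (or has a self-loop).
The vertices on cycles are {0, 1, 4, 5, 6, 7, 8, 9, 12, 13, 14} — 11 in total.

11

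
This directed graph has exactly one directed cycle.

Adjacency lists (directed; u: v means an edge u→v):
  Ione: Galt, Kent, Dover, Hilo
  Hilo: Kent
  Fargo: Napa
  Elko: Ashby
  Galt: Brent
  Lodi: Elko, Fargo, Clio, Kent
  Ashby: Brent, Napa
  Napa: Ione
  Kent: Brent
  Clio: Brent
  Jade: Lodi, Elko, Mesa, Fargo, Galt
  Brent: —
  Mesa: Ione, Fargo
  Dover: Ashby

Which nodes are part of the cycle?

Ione, Napa, Ashby, Dover

DFS with gray/black marking from Napa:
Napa gray
  Ione gray
    Galt gray
      Brent gray
      Brent black
    Galt black
    Kent gray
      Kent→Brent: Brent black — skip
    Kent black
    Dover gray
      Ashby gray
        Ashby→Brent: Brent black — skip
        Ashby→Napa: Napa is gray → back edge
Back edge closes the cycle Napa → Ione → Dover → Ashby → Napa; its vertices are {Ione, Napa, Ashby, Dover}.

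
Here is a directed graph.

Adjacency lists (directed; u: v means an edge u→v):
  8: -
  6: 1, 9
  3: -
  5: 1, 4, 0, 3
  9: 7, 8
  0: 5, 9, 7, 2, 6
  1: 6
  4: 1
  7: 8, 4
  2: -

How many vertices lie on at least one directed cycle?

7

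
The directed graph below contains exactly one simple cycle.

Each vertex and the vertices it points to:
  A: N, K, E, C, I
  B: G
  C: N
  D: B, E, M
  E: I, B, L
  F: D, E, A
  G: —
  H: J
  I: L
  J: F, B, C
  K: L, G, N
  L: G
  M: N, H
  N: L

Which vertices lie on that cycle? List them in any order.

DFS with gray/black marking from H:
H gray
  J gray
    F gray
      D gray
        B gray
          G gray
          G black
        B black
        E gray
          I gray
            L gray
              L→G: G black — skip
            L black
          I black
          E→B: B black — skip
          E→L: L black — skip
        E black
        M gray
          N gray
            N→L: L black — skip
          N black
          M→H: H is gray → back edge
Back edge closes the cycle H → J → F → D → M → H; its vertices are {D, F, H, J, M}.

D, F, H, J, M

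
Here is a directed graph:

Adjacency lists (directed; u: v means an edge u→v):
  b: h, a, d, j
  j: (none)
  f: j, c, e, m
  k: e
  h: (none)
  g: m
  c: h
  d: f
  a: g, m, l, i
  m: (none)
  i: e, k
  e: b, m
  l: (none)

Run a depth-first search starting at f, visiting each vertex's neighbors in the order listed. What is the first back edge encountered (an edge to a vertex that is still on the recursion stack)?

DFS from f (visiting each vertex's neighbors in the order listed); mark gray on enter, black on exit:
f gray
  j gray
  j black
  c gray
    h gray
    h black
  c black
  e gray
    b gray
      b→h: h black — skip
      a gray
        g gray
          m gray
          m black
        g black
        a→m: m black — skip
        l gray
        l black
        i gray
          i→e: e is gray → back edge
First back edge: i → e.

i→e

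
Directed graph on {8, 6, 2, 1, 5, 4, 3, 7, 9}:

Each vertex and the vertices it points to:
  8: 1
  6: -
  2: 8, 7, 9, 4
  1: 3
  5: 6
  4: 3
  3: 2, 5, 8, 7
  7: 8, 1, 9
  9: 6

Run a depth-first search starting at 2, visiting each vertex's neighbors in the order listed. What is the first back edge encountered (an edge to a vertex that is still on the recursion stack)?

DFS from 2 (visiting each vertex's neighbors in the order listed); mark gray on enter, black on exit:
2 gray
  8 gray
    1 gray
      3 gray
        3→2: 2 is gray → back edge
First back edge: 3 → 2.

3->2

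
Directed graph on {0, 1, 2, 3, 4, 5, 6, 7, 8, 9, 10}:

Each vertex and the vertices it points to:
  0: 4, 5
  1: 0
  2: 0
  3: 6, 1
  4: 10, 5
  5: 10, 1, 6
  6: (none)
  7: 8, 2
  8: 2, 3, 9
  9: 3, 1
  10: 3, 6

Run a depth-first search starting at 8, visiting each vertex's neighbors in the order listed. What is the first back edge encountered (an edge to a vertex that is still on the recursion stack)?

1→0

DFS from 8 (visiting each vertex's neighbors in the order listed); mark gray on enter, black on exit:
8 gray
  2 gray
    0 gray
      4 gray
        10 gray
          3 gray
            6 gray
            6 black
            1 gray
              1→0: 0 is gray → back edge
First back edge: 1 → 0.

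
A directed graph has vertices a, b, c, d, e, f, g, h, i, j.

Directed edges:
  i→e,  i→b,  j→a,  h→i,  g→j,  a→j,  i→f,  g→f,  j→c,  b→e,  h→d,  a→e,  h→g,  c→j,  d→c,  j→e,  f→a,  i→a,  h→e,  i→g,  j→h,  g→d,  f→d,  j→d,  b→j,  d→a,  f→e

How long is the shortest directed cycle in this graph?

2

For each vertex v, BFS finds the shortest path from v back to v.
The shortest such closed walk is c → j → c, length 2.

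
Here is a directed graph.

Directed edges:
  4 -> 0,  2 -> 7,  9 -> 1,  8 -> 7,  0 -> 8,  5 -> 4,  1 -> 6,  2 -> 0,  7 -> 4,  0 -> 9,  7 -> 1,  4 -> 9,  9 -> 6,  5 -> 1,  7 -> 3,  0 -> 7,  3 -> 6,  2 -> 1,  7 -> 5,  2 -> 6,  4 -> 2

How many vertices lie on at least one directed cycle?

A vertex is on a directed cycle iff it belongs to a strongly connected component of size ≥ 2 (or has a self-loop).
The vertices on cycles are {0, 2, 4, 5, 7, 8} — 6 in total.

6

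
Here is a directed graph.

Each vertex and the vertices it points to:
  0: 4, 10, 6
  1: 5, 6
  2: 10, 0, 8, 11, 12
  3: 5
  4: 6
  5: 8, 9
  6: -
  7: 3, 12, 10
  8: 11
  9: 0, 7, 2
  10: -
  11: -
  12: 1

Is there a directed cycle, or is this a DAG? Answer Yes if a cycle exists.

Yes

DFS with white/gray/black marking, starting from 10:
10 gray
10 black
0 gray
  4 gray
    6 gray
    6 black
  4 black
  0→10: 10 black — skip
  0→6: 6 black — skip
0 black
1 gray
  5 gray
    8 gray
      11 gray
      11 black
    8 black
    9 gray
      9→0: 0 black — skip
      7 gray
        3 gray
          3→5: 5 is gray → back edge
Back edge found, so a cycle exists: 5 → 9 → 7 → 3 → 5.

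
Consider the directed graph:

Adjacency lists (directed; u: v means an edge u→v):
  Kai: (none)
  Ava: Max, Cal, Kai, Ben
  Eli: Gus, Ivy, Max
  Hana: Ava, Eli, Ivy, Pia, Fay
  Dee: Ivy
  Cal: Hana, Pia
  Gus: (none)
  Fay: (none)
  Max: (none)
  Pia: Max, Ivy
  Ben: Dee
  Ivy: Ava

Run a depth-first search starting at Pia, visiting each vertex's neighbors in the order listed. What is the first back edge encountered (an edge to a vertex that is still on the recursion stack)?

Hana→Ava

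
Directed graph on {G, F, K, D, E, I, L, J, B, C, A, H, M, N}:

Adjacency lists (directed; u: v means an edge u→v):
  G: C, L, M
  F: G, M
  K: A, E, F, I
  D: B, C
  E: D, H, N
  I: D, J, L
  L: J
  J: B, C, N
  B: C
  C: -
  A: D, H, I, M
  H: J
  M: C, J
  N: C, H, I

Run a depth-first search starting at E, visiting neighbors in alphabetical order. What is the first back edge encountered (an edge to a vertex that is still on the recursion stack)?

DFS from E (visiting neighbors in alphabetical order); mark gray on enter, black on exit:
E gray
  D gray
    B gray
      C gray
      C black
    B black
    D→C: C black — skip
  D black
  H gray
    J gray
      J→B: B black — skip
      J→C: C black — skip
      N gray
        N→C: C black — skip
        N→H: H is gray → back edge
First back edge: N → H.

N->H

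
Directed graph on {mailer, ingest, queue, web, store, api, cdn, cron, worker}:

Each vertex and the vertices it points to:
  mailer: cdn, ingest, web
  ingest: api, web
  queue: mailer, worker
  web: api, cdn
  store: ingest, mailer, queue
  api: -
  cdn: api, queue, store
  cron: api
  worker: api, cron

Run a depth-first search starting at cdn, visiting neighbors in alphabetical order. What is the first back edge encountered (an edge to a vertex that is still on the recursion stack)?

mailer→cdn

DFS from cdn (visiting neighbors in alphabetical order); mark gray on enter, black on exit:
cdn gray
  api gray
  api black
  queue gray
    mailer gray
      mailer→cdn: cdn is gray → back edge
First back edge: mailer → cdn.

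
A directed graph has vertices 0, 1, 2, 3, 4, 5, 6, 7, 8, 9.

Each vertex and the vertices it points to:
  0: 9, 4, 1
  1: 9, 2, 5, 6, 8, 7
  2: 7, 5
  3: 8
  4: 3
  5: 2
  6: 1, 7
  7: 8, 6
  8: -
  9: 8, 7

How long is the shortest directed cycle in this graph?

2

For each vertex v, BFS finds the shortest path from v back to v.
The shortest such closed walk is 1 → 6 → 1, length 2.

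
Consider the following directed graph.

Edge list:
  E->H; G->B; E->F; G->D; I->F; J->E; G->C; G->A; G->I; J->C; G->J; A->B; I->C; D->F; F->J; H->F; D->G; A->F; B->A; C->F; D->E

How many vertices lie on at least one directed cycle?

9

A vertex is on a directed cycle iff it belongs to a strongly connected component of size ≥ 2 (or has a self-loop).
The vertices on cycles are {A, B, C, D, E, F, G, H, J} — 9 in total.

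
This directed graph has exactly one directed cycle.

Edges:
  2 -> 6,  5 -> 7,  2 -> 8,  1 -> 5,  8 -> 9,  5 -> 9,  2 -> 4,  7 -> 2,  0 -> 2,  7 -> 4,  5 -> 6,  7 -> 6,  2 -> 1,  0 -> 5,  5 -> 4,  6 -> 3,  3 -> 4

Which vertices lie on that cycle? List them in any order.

DFS with gray/black marking from 5:
5 gray
  4 gray
  4 black
  9 gray
  9 black
  6 gray
    3 gray
      3→4: 4 black — skip
    3 black
  6 black
  7 gray
    7→6: 6 black — skip
    2 gray
      2→4: 4 black — skip
      2→6: 6 black — skip
      1 gray
        1→5: 5 is gray → back edge
Back edge closes the cycle 5 → 7 → 2 → 1 → 5; its vertices are {1, 2, 5, 7}.

1, 2, 5, 7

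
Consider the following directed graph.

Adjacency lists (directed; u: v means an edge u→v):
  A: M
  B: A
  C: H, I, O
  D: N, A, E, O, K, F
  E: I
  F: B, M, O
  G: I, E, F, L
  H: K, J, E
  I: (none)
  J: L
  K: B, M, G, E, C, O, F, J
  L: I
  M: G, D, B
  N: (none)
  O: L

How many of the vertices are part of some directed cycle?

A vertex is on a directed cycle iff it belongs to a strongly connected component of size ≥ 2 (or has a self-loop).
The vertices on cycles are {A, B, C, D, F, G, H, K, M} — 9 in total.

9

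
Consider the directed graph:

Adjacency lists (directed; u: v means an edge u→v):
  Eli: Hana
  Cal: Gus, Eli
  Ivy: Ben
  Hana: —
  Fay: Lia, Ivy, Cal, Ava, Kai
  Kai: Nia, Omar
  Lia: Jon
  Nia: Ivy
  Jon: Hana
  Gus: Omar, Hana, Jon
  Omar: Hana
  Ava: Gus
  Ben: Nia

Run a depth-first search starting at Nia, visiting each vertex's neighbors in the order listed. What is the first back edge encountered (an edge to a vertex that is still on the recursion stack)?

Ben->Nia

DFS from Nia (visiting each vertex's neighbors in the order listed); mark gray on enter, black on exit:
Nia gray
  Ivy gray
    Ben gray
      Ben→Nia: Nia is gray → back edge
First back edge: Ben → Nia.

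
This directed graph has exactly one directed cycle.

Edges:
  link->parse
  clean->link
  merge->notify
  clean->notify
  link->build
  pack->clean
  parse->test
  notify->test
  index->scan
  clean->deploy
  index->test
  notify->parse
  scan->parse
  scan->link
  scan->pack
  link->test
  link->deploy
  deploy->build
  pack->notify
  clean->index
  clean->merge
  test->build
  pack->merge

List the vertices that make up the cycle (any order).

DFS with gray/black marking from pack:
pack gray
  merge gray
    notify gray
      parse gray
        test gray
          build gray
          build black
        test black
      parse black
      notify→test: test black — skip
    notify black
  merge black
  pack→notify: notify black — skip
  clean gray
    link gray
      link→build: build black — skip
      link→parse: parse black — skip
      link→test: test black — skip
      deploy gray
        deploy→build: build black — skip
      deploy black
    link black
    index gray
      scan gray
        scan→pack: pack is gray → back edge
Back edge closes the cycle pack → clean → index → scan → pack; its vertices are {pack, scan, clean, index}.

pack, scan, clean, index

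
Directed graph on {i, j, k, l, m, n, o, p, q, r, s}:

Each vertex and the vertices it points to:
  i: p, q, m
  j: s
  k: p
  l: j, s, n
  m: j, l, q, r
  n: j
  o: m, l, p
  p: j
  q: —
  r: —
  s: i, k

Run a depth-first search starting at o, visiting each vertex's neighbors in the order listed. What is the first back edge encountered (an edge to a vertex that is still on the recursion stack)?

p->j

DFS from o (visiting each vertex's neighbors in the order listed); mark gray on enter, black on exit:
o gray
  m gray
    j gray
      s gray
        i gray
          p gray
            p→j: j is gray → back edge
First back edge: p → j.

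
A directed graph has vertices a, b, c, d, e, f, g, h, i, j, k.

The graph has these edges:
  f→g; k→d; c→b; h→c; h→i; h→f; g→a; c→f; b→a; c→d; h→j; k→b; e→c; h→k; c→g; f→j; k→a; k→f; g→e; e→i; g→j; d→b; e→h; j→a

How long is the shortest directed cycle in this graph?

3

For each vertex v, BFS finds the shortest path from v back to v.
The shortest such closed walk is e → c → g → e, length 3.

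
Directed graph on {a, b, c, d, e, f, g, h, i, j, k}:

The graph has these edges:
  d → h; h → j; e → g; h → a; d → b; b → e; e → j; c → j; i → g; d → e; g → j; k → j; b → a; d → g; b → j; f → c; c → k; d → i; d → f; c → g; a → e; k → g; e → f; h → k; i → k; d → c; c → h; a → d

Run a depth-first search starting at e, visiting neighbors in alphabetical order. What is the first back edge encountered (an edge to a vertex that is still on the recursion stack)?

b->a

DFS from e (visiting neighbors in alphabetical order); mark gray on enter, black on exit:
e gray
  f gray
    c gray
      g gray
        j gray
        j black
      g black
      h gray
        a gray
          d gray
            b gray
              b→a: a is gray → back edge
First back edge: b → a.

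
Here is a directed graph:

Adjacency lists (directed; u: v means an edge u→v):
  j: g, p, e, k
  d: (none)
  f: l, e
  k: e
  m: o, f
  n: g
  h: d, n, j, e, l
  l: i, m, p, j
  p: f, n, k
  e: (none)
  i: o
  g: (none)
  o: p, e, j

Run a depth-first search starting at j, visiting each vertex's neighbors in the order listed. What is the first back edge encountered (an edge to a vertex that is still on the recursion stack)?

o->p

DFS from j (visiting each vertex's neighbors in the order listed); mark gray on enter, black on exit:
j gray
  g gray
  g black
  p gray
    f gray
      l gray
        i gray
          o gray
            o→p: p is gray → back edge
First back edge: o → p.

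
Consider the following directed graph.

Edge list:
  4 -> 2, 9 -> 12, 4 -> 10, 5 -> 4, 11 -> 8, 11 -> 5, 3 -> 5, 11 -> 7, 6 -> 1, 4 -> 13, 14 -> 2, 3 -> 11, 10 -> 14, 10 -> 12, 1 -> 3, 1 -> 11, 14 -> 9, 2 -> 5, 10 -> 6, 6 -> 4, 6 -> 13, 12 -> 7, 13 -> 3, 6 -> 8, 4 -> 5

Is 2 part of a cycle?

2 is on a cycle iff 2 can reach itself via ≥1 edge.
2 → 5 → 4 → 2 — yes.

Yes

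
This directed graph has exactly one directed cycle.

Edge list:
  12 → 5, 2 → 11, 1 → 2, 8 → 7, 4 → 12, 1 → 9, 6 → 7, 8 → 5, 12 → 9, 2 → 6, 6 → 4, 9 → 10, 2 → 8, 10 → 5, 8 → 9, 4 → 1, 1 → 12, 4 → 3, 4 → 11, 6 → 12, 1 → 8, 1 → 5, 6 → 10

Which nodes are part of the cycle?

1, 2, 4, 6

DFS with gray/black marking from 6:
6 gray
  10 gray
    5 gray
    5 black
  10 black
  12 gray
    9 gray
      9→10: 10 black — skip
    9 black
    12→5: 5 black — skip
  12 black
  7 gray
  7 black
  4 gray
    1 gray
      2 gray
        2→6: 6 is gray → back edge
Back edge closes the cycle 6 → 4 → 1 → 2 → 6; its vertices are {1, 2, 4, 6}.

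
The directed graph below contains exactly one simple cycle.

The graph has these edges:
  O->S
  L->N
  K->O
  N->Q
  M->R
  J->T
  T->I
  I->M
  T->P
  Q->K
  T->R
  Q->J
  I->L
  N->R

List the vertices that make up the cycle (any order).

I, J, L, N, Q, T

DFS with gray/black marking from Q:
Q gray
  K gray
    O gray
      S gray
      S black
    O black
  K black
  J gray
    T gray
      P gray
      P black
      R gray
      R black
      I gray
        L gray
          N gray
            N→R: R black — skip
            N→Q: Q is gray → back edge
Back edge closes the cycle Q → J → T → I → L → N → Q; its vertices are {I, J, L, N, Q, T}.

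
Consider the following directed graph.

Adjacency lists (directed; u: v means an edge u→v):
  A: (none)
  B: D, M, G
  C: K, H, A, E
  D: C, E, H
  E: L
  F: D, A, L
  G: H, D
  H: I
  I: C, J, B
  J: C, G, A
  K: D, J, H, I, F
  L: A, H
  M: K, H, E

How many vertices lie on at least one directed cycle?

12

A vertex is on a directed cycle iff it belongs to a strongly connected component of size ≥ 2 (or has a self-loop).
The vertices on cycles are {B, C, D, E, F, G, H, I, J, K, L, M} — 12 in total.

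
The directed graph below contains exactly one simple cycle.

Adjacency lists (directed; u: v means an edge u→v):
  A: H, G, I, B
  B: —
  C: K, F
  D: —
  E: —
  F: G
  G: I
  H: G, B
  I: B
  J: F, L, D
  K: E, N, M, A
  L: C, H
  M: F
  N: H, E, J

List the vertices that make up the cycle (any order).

DFS with gray/black marking from K:
K gray
  E gray
  E black
  N gray
    H gray
      G gray
        I gray
          B gray
          B black
        I black
      G black
      H→B: B black — skip
    H black
    N→E: E black — skip
    J gray
      F gray
        F→G: G black — skip
      F black
      L gray
        C gray
          C→K: K is gray → back edge
Back edge closes the cycle K → N → J → L → C → K; its vertices are {C, J, K, L, N}.

C, J, K, L, N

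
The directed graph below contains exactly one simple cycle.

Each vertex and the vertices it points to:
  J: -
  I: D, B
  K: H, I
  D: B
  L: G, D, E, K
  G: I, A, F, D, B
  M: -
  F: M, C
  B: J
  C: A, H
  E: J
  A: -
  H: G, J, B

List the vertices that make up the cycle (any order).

C, F, G, H

DFS with gray/black marking from G:
G gray
  I gray
    D gray
      B gray
        J gray
        J black
      B black
    D black
    I→B: B black — skip
  I black
  A gray
  A black
  F gray
    M gray
    M black
    C gray
      C→A: A black — skip
      H gray
        H→G: G is gray → back edge
Back edge closes the cycle G → F → C → H → G; its vertices are {C, F, G, H}.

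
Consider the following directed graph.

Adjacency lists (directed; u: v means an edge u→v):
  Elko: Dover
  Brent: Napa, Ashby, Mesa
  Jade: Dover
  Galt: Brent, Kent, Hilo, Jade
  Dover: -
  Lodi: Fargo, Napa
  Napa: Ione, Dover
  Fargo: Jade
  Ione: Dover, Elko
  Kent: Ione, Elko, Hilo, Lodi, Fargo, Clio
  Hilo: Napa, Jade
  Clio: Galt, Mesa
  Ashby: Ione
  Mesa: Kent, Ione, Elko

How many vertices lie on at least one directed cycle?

5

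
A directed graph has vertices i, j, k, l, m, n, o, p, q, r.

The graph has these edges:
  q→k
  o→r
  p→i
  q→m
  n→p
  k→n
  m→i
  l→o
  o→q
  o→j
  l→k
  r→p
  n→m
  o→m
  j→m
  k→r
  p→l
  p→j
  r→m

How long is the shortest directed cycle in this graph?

For each vertex v, BFS finds the shortest path from v back to v.
The shortest such closed walk is l → o → r → p → l, length 4.

4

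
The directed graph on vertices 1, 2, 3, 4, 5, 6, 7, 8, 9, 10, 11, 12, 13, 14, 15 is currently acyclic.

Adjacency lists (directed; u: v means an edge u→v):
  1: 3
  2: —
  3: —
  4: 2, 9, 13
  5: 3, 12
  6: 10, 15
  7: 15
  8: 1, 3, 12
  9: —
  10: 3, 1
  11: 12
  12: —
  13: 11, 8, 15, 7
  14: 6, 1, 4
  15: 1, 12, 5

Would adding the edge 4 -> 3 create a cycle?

Adding 4→3 creates a cycle iff 3 can already reach 4.
Explore from 3: no path reaches 4. The graph stays acyclic.

No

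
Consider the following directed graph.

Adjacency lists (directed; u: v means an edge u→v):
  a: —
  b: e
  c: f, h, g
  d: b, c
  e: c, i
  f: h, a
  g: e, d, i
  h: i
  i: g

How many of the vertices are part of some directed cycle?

8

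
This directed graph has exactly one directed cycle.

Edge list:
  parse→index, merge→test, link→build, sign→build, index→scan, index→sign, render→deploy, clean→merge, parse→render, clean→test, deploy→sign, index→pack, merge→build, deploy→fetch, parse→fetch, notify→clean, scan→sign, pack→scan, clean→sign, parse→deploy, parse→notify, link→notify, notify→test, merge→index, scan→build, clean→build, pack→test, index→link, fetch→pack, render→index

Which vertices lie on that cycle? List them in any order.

link, clean, index, merge, notify

DFS with gray/black marking from index:
index gray
  scan gray
    build gray
    build black
    sign gray
      sign→build: build black — skip
    sign black
  scan black
  pack gray
    pack→scan: scan black — skip
    test gray
    test black
  pack black
  link gray
    notify gray
      clean gray
        merge gray
          merge→test: test black — skip
          merge→build: build black — skip
          merge→index: index is gray → back edge
Back edge closes the cycle index → link → notify → clean → merge → index; its vertices are {link, clean, index, merge, notify}.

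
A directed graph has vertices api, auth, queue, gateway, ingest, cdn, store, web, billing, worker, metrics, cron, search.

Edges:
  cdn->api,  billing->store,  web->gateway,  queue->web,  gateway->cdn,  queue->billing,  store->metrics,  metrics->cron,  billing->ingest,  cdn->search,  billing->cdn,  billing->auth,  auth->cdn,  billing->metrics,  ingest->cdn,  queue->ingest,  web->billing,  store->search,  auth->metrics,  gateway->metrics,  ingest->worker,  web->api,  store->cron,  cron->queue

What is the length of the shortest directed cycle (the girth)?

4

For each vertex v, BFS finds the shortest path from v back to v.
The shortest such closed walk is cron → queue → billing → metrics → cron, length 4.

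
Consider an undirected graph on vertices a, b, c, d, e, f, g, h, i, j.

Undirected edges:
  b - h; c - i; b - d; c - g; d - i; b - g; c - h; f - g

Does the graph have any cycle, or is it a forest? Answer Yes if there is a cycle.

DFS, tracking each vertex's parent; an edge to a visited non-parent vertex closes a cycle.
Start from b:
visit b (parent –)
  visit h (parent b)
    visit c (parent h)
      visit g (parent c)
        g–b: b visited and ≠ parent → cycle
Cycle: b – h – c – g – b.

Yes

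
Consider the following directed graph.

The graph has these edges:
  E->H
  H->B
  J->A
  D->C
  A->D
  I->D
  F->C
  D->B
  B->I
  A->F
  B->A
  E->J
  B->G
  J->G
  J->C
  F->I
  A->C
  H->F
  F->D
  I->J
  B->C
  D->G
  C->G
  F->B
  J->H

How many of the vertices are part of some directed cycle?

7

A vertex is on a directed cycle iff it belongs to a strongly connected component of size ≥ 2 (or has a self-loop).
The vertices on cycles are {A, B, D, F, H, I, J} — 7 in total.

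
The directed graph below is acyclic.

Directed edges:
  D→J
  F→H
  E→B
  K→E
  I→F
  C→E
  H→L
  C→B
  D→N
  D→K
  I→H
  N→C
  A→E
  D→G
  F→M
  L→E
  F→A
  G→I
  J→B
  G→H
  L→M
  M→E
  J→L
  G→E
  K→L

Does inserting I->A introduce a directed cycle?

No

Adding I→A creates a cycle iff A can already reach I.
Explore from A: no path reaches I. The graph stays acyclic.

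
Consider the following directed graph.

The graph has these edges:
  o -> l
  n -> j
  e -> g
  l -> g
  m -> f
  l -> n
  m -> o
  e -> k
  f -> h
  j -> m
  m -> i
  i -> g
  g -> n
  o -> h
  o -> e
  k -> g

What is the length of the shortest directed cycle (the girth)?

For each vertex v, BFS finds the shortest path from v back to v.
The shortest such closed walk is j → m → i → g → n → j, length 5.

5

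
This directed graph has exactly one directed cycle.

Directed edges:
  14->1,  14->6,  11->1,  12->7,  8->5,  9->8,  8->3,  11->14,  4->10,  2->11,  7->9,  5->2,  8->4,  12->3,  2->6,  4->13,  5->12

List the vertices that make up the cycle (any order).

5, 7, 8, 9, 12

DFS with gray/black marking from 9:
9 gray
  8 gray
    4 gray
      13 gray
      13 black
      10 gray
      10 black
    4 black
    5 gray
      12 gray
        7 gray
          7→9: 9 is gray → back edge
Back edge closes the cycle 9 → 8 → 5 → 12 → 7 → 9; its vertices are {5, 7, 8, 9, 12}.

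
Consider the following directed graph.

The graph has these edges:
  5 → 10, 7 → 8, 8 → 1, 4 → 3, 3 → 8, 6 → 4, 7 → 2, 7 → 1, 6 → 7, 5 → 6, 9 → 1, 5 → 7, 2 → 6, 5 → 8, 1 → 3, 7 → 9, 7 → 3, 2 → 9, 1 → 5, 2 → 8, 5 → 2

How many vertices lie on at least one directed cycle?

A vertex is on a directed cycle iff it belongs to a strongly connected component of size ≥ 2 (or has a self-loop).
The vertices on cycles are {1, 2, 3, 4, 5, 6, 7, 8, 9} — 9 in total.

9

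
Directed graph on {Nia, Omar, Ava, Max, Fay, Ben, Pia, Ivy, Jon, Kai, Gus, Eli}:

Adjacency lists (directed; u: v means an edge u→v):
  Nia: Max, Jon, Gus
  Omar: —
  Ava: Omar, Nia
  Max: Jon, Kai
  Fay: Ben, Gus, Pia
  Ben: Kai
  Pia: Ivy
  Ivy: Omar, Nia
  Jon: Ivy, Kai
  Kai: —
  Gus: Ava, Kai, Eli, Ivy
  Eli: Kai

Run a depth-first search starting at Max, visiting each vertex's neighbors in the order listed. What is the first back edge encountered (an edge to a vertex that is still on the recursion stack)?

Nia->Max

DFS from Max (visiting each vertex's neighbors in the order listed); mark gray on enter, black on exit:
Max gray
  Jon gray
    Ivy gray
      Omar gray
      Omar black
      Nia gray
        Nia→Max: Max is gray → back edge
First back edge: Nia → Max.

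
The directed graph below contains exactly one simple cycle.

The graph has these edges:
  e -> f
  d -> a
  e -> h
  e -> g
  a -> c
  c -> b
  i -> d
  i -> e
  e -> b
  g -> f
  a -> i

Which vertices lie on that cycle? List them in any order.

DFS with gray/black marking from i:
i gray
  d gray
    a gray
      a→i: i is gray → back edge
Back edge closes the cycle i → d → a → i; its vertices are {a, d, i}.

a, d, i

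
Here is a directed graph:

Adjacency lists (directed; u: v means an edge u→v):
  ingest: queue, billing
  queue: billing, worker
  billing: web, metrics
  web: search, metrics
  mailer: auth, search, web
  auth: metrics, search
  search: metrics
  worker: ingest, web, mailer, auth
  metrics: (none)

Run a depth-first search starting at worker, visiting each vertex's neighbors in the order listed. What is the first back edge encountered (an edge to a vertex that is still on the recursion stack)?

queue->worker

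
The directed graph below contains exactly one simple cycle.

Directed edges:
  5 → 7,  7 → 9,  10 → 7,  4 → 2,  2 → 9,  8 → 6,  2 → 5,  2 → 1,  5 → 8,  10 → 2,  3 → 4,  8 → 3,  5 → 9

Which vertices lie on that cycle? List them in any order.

2, 3, 4, 5, 8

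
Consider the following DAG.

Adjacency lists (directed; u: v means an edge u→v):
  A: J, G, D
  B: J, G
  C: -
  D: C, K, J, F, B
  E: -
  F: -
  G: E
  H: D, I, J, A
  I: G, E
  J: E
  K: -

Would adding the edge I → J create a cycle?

No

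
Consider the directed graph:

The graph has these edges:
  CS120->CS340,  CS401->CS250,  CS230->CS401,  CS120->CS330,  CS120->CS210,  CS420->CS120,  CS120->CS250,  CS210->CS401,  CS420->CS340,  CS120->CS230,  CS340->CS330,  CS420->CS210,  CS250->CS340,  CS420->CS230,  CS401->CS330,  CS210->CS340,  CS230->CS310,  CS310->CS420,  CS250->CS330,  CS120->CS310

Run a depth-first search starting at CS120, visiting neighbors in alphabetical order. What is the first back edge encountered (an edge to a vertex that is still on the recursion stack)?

CS420->CS120

DFS from CS120 (visiting neighbors in alphabetical order); mark gray on enter, black on exit:
CS120 gray
  CS210 gray
    CS340 gray
      CS330 gray
      CS330 black
    CS340 black
    CS401 gray
      CS250 gray
        CS250→CS330: CS330 black — skip
        CS250→CS340: CS340 black — skip
      CS250 black
      CS401→CS330: CS330 black — skip
    CS401 black
  CS210 black
  CS230 gray
    CS310 gray
      CS420 gray
        CS420→CS120: CS120 is gray → back edge
First back edge: CS420 → CS120.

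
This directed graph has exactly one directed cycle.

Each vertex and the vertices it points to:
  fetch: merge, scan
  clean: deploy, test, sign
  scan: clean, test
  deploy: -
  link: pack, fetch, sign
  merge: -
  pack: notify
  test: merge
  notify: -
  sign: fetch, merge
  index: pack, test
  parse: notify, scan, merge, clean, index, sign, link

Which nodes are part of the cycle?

DFS with gray/black marking from scan:
scan gray
  clean gray
    deploy gray
    deploy black
    test gray
      merge gray
      merge black
    test black
    sign gray
      fetch gray
        fetch→merge: merge black — skip
        fetch→scan: scan is gray → back edge
Back edge closes the cycle scan → clean → sign → fetch → scan; its vertices are {scan, sign, clean, fetch}.

scan, sign, clean, fetch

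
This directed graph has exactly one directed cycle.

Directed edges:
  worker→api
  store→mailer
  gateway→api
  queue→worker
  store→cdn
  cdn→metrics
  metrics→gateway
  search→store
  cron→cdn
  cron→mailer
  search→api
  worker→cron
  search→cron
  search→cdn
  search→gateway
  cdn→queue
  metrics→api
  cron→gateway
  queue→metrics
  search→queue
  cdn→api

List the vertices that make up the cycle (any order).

DFS with gray/black marking from cron:
cron gray
  gateway gray
    api gray
    api black
  gateway black
  mailer gray
  mailer black
  cdn gray
    metrics gray
      metrics→api: api black — skip
      metrics→gateway: gateway black — skip
    metrics black
    queue gray
      worker gray
        worker→api: api black — skip
        worker→cron: cron is gray → back edge
Back edge closes the cycle cron → cdn → queue → worker → cron; its vertices are {cdn, cron, queue, worker}.

cdn, cron, queue, worker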